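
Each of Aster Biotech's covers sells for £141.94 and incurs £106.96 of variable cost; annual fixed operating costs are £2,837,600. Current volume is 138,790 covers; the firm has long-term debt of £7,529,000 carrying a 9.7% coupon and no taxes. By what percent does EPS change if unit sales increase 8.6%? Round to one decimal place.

At 138,790 units, contribution = 138,790 × £34.98 = £4,854,874.20.
EBIT = £4,854,874.20 − £2,837,600 = £2,017,274.20.
After interest of £730,313.00, pre-tax earnings = £1,286,961.20.
Degree of combined leverage = contribution ÷ (EBIT − I) = £4,854,874.20 ÷ £1,286,961.20 = 3.7724.
%ΔEPS = DCL × %ΔSales = 3.7724 × +8.6% = +32.4%.

+32.4%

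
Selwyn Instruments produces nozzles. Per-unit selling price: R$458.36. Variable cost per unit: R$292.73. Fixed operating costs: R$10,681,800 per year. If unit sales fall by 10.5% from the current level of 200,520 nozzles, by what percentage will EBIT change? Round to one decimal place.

Total contribution margin = 200,520 × R$165.63 = R$33,212,127.60.
EBIT = R$33,212,127.60 − R$10,681,800 = R$22,530,327.60.
So DOL = total CM / EBIT = R$33,212,127.60 / R$22,530,327.60 = 1.4741.
Operating income changes by 1.4741 × -10.5% = -15.5%.

-15.5%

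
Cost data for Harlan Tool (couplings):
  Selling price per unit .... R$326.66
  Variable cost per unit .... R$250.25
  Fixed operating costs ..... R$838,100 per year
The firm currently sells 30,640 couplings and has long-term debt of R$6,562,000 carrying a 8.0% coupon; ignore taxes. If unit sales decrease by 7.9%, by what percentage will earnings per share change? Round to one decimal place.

At 30,640 units, contribution = 30,640 × R$76.41 = R$2,341,202.40.
Operating income = contribution − fixed costs = R$2,341,202.40 − R$838,100 = R$1,503,102.40.
After interest of R$524,960.00, pre-tax earnings = R$978,142.40.
DCL = total CM / (EBIT − I) = R$2,341,202.40 / R$978,142.40 = 2.3935.
EPS therefore changes by 2.3935 × (-7.9%) = -18.9%.

-18.9%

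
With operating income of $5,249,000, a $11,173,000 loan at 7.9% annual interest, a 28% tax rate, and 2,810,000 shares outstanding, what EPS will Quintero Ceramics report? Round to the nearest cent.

Interest = $882,667.00, so EBT = $5,249,000 − $882,667.00 = $4,366,333.00.
Net income = $4,366,333.00 × (1 − 0.28) = $3,143,759.76.
Per share: $3,143,759.76 / 2,810,000 shares = $1.12.

$1.12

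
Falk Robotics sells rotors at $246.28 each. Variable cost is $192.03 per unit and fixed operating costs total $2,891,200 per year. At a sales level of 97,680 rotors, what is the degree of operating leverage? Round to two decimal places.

Contribution at this volume is 97,680 × $54.25 = $5,299,140.00.
EBIT = $5,299,140.00 − $2,891,200 = $2,407,940.00.
So DOL = total CM / EBIT = $5,299,140.00 / $2,407,940.00 = 2.2007.

2.20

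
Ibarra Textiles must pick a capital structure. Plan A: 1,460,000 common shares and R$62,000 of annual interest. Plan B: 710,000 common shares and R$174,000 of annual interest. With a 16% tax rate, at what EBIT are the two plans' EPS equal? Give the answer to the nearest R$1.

R$280,027

At indifference, (EBIT − 62,000)(1 − t)/1,460,000 = (EBIT − 174,000)(1 − t)/710,000.
The (1 − t) factor cancels: (EBIT − 62,000) × 710,000 = (EBIT − 174,000) × 1,460,000.
EBIT × (1,460,000 − 710,000) = 174,000 × 1,460,000 − 62,000 × 710,000 = 210,020,000,000, so EBIT = 210,020,000,000 ÷ 750,000 = 280,026.67.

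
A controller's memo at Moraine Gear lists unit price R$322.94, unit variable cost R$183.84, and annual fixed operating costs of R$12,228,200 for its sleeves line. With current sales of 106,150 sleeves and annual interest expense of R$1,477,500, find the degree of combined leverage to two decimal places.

13.93

Contribution at this volume is 106,150 × R$139.10 = R$14,765,465.00.
EBIT = R$14,765,465.00 − R$12,228,200 = R$2,537,265.00. Interest = R$1,477,500.00, so EBIT − I = R$1,059,765.00.
Degree of total leverage = total CM / (EBIT − interest) = R$14,765,465.00 / R$1,059,765.00 = 13.9328.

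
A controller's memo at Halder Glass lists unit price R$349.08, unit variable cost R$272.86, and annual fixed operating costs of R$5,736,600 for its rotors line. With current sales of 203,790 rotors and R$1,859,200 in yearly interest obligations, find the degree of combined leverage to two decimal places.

1.96

Contribution at this volume is 203,790 × R$76.22 = R$15,532,873.80.
EBIT = R$15,532,873.80 − R$5,736,600 = R$9,796,273.80. Interest = R$1,859,200.00, so EBIT − I = R$7,937,073.80.
Degree of total leverage = total CM / (EBIT − interest) = R$15,532,873.80 / R$7,937,073.80 = 1.9570.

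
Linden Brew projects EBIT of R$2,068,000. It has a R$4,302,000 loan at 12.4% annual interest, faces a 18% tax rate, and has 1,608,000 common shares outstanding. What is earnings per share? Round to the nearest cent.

Pre-tax income = R$2,068,000 − R$533,448.00 = R$1,534,552.00.
Net income = R$1,534,552.00 × (1 − 0.18) = R$1,258,332.64.
EPS = R$1,258,332.64 ÷ 1,608,000 = R$0.78.

R$0.78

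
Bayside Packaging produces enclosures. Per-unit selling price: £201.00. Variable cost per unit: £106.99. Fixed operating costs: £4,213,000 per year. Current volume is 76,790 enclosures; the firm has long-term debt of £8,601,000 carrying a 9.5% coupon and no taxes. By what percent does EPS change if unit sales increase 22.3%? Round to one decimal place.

+73.5%

Contribution at this volume is 76,790 × £94.01 = £7,219,027.90.
EBIT = £7,219,027.90 − £4,213,000 = £3,006,027.90.
Interest = £817,095.00, so EBIT − I = £2,188,932.90.
Degree of combined leverage = contribution ÷ (EBIT − I) = £7,219,027.90 ÷ £2,188,932.90 = 3.2980.
%ΔEPS = DCL × %ΔSales = 3.2980 × +22.3% = +73.5%.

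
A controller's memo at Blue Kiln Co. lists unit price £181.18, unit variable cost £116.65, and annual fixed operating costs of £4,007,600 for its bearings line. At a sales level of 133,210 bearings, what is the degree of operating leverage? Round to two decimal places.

Contribution at this volume is 133,210 × £64.53 = £8,596,041.30.
Subtracting fixed costs: EBIT = £8,596,041.30 − £4,007,600 = £4,588,441.30.
DOL = contribution ÷ EBIT = £8,596,041.30 ÷ £4,588,441.30 = 1.8734.

1.87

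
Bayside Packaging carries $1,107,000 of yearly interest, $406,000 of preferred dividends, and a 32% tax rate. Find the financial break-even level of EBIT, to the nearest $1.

Preferred dividends are paid after tax, so their pre-tax equivalent is $406,000 ÷ (1 − 0.32) = $597,058.82.
EPS = 0 when EBIT covers interest plus the pre-tax preferred burden: $1,107,000 + $597,058.82 = $1,704,058.82.

$1,704,059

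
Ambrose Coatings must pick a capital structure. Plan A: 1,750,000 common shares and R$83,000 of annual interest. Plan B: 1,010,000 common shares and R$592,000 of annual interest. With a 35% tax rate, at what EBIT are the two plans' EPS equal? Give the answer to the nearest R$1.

R$1,286,716

Set EPS_A = EPS_B: (EBIT − R$83,000)(1 − 0.35) ÷ 1,750,000 = (EBIT − R$592,000)(1 − 0.35) ÷ 1,010,000.
Cancelling (1 − t) and cross-multiplying: 1,010,000·(EBIT − 83,000) = 1,750,000·(EBIT − 592,000).
Solving, EBIT = (592,000·1,750,000 − 83,000·1,010,000) / (1,750,000 − 1,010,000) = 952,170,000,000 / 740,000 = 1,286,716.22.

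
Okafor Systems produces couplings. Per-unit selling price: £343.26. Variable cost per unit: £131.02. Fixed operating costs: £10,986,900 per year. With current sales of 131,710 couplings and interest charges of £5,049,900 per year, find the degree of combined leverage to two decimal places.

At 131,710 units, contribution = 131,710 × £212.24 = £27,954,130.40.
EBIT = £27,954,130.40 − £10,986,900 = £16,967,230.40. Interest = £5,049,900.00.
DOL = £27,954,130.40 ÷ £16,967,230.40 = 1.6475; DFL = £16,967,230.40 ÷ £11,917,330.40 = 1.4237.
Combined leverage = 1.6475 × 1.4237 = 2.3455.

2.35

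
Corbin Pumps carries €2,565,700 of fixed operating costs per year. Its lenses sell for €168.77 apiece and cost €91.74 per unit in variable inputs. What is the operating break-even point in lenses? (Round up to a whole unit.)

33,308 lenses

Contribution margin per unit = €168.77 − €91.74 = €77.03.
Units to break even: €2,565,700 ÷ €77.03 = 33,307.80, rounded up to 33,308.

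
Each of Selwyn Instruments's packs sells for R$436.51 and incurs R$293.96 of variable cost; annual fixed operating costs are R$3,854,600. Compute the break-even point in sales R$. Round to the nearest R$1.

R$11,803,377

CM per unit = R$436.51 − R$293.96 = R$142.55; CM ratio = R$142.55 / R$436.51 = 0.3266.
Break-even revenue = fixed costs × price ÷ CM = R$3,854,600 × R$436.51 ÷ R$142.55 = R$11,803,377.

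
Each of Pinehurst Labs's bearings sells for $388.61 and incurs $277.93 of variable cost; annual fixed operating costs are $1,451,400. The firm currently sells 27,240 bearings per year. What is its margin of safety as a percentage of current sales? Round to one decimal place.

Unit CM = price − variable cost = $388.61 − $277.93 = $110.68. Break-even units = $1,451,400 ÷ $110.68 = 13,113.48; break-even revenue = 13,113.48 × $388.61 = $5,096,029.58.
Current sales = 27,240 × $388.61 = $10,585,736.40.
Margin of safety = ($10,585,736.40 − $5,096,029.58) ÷ $10,585,736.40 = 51.9%.

51.9%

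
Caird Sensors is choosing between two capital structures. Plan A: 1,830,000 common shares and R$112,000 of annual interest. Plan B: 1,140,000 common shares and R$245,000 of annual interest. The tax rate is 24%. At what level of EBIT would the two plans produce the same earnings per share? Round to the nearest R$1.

R$464,739

Set EPS_A = EPS_B: (EBIT − R$112,000)(1 − 0.24) ÷ 1,830,000 = (EBIT − R$245,000)(1 − 0.24) ÷ 1,140,000.
The (1 − t) factor cancels: (EBIT − 112,000) × 1,140,000 = (EBIT − 245,000) × 1,830,000.
EBIT × (1,830,000 − 1,140,000) = 245,000 × 1,830,000 − 112,000 × 1,140,000 = 320,670,000,000, so EBIT = 320,670,000,000 ÷ 690,000 = 464,739.13.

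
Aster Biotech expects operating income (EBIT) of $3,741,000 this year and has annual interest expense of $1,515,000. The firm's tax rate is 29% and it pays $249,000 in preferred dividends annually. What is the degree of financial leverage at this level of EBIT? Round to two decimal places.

1.99

Annual interest charges come to $1,515,000.00.
Preferred dividends grossed up pre-tax: $249,000 / (1 − 0.29) = $350,704.23.
DFL = EBIT ÷ [EBIT − I − D_p/(1−t)] = $3,741,000 ÷ [$3,741,000 − $1,515,000.00 − $350,704.23] = $3,741,000 ÷ $1,875,295.77 = 1.9949.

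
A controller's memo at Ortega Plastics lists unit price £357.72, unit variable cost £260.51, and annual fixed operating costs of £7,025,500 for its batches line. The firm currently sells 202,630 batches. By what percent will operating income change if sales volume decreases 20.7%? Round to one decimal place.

-32.2%

Contribution at this volume is 202,630 × £97.21 = £19,697,662.30.
Subtracting fixed costs: EBIT = £19,697,662.30 − £7,025,500 = £12,672,162.30.
DOL = contribution ÷ EBIT = £19,697,662.30 ÷ £12,672,162.30 = 1.5544.
So EBIT moves 1.5544 × (-20.7%) = -32.2%.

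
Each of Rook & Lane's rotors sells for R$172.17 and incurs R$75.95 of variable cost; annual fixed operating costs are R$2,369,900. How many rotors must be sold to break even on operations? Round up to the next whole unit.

24,631 rotors

Unit CM = price − variable cost = R$172.17 − R$75.95 = R$96.22.
Break-even Q = R$2,369,900 / R$96.22 = 24,630.01 → 24,631 rotors.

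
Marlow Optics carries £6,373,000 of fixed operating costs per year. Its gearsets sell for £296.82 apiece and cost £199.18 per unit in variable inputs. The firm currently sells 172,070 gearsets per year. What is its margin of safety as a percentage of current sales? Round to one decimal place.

Unit CM = price − variable cost = £296.82 − £199.18 = £97.64. Break-even units = £6,373,000 ÷ £97.64 = 65,270.38; break-even revenue = 65,270.38 × £296.82 = £19,373,554.49.
Current sales = 172,070 × £296.82 = £51,073,817.40.
Margin of safety = (£51,073,817.40 − £19,373,554.49) ÷ £51,073,817.40 = 62.1%.

62.1%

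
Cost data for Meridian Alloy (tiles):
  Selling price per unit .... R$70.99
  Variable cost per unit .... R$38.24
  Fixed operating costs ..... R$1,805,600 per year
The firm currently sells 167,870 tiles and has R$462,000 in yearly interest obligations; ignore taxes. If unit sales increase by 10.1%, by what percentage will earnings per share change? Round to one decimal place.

Contribution at this volume is 167,870 × R$32.75 = R$5,497,742.50.
Operating income = contribution − fixed costs = R$5,497,742.50 − R$1,805,600 = R$3,692,142.50.
After interest of R$462,000.00, pre-tax earnings = R$3,230,142.50.
DCL = total CM / (EBIT − I) = R$5,497,742.50 / R$3,230,142.50 = 1.7020.
EPS therefore changes by 1.7020 × (+10.1%) = +17.2%.

+17.2%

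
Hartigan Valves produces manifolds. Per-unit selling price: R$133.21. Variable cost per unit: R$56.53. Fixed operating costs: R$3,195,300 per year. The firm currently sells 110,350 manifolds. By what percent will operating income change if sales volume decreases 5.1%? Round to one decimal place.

Total contribution margin = 110,350 × R$76.68 = R$8,461,638.00.
Operating income = contribution − fixed costs = R$8,461,638.00 − R$3,195,300 = R$5,266,338.00.
So DOL = total CM / EBIT = R$8,461,638.00 / R$5,266,338.00 = 1.6067.
%ΔEBIT = DOL × %ΔSales = 1.6067 × -5.1% = -8.2%.

-8.2%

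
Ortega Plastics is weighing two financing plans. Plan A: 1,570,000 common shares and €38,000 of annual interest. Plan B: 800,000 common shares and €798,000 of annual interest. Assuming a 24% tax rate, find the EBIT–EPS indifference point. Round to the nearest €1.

At indifference, (EBIT − 38,000)(1 − t)/1,570,000 = (EBIT − 798,000)(1 − t)/800,000.
The (1 − t) factor cancels: (EBIT − 38,000) × 800,000 = (EBIT − 798,000) × 1,570,000.
Solving, EBIT = (798,000·1,570,000 − 38,000·800,000) / (1,570,000 − 800,000) = 1,222,460,000,000 / 770,000 = 1,587,610.39.

€1,587,610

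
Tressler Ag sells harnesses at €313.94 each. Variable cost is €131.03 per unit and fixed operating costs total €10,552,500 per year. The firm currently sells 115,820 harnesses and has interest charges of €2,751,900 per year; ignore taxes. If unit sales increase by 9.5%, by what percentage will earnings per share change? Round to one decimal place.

+25.5%

At 115,820 units, contribution = 115,820 × €182.91 = €21,184,636.20.
EBIT = €21,184,636.20 − €10,552,500 = €10,632,136.20.
Interest = €2,751,900.00, so EBIT − I = €7,880,236.20.
DCL = total CM / (EBIT − I) = €21,184,636.20 / €7,880,236.20 = 2.6883.
%ΔEPS = DCL × %ΔSales = 2.6883 × +9.5% = +25.5%.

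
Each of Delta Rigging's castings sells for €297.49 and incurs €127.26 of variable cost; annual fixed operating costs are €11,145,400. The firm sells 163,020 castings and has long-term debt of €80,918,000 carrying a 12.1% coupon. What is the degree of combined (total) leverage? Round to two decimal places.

At 163,020 units, contribution = 163,020 × €170.23 = €27,750,894.60.
Subtracting fixed costs: EBIT = €27,750,894.60 − €11,145,400 = €16,605,494.60. Interest = €9,791,078.00.
DOL = €27,750,894.60 ÷ €16,605,494.60 = 1.6712; DFL = €16,605,494.60 ÷ €6,814,416.60 = 2.4368.
DCL = DOL × DFL = 1.6712 × 2.4368 = 4.0724.

4.07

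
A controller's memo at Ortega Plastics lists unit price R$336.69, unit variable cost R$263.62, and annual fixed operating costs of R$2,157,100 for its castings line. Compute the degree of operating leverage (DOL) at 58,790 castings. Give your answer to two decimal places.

At 58,790 units, contribution = 58,790 × R$73.07 = R$4,295,785.30.
EBIT = R$4,295,785.30 − R$2,157,100 = R$2,138,685.30.
Degree of operating leverage = R$4,295,785.30 / R$2,138,685.30 = 2.0086.

2.01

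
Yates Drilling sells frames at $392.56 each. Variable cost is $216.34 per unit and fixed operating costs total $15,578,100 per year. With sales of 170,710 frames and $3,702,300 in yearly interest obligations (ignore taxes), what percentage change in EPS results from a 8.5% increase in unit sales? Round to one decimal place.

Total contribution margin = 170,710 × $176.22 = $30,082,516.20.
Subtracting fixed costs: EBIT = $30,082,516.20 − $15,578,100 = $14,504,416.20.
After interest of $3,702,300.00, pre-tax earnings = $10,802,116.20.
DCL = total CM / (EBIT − I) = $30,082,516.20 / $10,802,116.20 = 2.7849.
%ΔEPS = DCL × %ΔSales = 2.7849 × +8.5% = +23.7%.

+23.7%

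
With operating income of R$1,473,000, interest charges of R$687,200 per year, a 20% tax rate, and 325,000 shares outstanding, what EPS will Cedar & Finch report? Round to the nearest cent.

R$1.93

Interest = R$687,200.00, so EBT = R$1,473,000 − R$687,200.00 = R$785,800.00.
After tax at 20%: net income = R$785,800.00 × 0.80 = R$628,640.00.
EPS = R$628,640.00 ÷ 325,000 = R$1.93.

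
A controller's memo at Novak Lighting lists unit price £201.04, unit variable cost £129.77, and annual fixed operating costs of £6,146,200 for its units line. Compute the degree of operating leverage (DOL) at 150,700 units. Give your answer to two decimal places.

2.34

Total contribution margin = 150,700 × £71.27 = £10,740,389.00.
EBIT = £10,740,389.00 − £6,146,200 = £4,594,189.00.
So DOL = total CM / EBIT = £10,740,389.00 / £4,594,189.00 = 2.3378.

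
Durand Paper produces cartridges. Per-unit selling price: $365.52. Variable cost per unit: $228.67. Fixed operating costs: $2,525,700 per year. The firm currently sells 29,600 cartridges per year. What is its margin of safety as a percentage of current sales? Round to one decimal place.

37.6%

Unit CM = price − variable cost = $365.52 − $228.67 = $136.85. Break-even units = $2,525,700 ÷ $136.85 = 18,455.97; break-even revenue = 18,455.97 × $365.52 = $6,746,027.50.
Current sales = 29,600 × $365.52 = $10,819,392.00.
Margin of safety = ($10,819,392.00 − $6,746,027.50) ÷ $10,819,392.00 = 37.6%.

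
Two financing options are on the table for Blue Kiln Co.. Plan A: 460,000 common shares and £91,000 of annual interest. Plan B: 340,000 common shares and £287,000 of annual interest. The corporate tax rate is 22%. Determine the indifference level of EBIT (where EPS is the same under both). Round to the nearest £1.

£842,333

At indifference, (EBIT − 91,000)(1 − t)/460,000 = (EBIT − 287,000)(1 − t)/340,000.
Cancelling (1 − t) and cross-multiplying: 340,000·(EBIT − 91,000) = 460,000·(EBIT − 287,000).
EBIT × (460,000 − 340,000) = 287,000 × 460,000 − 91,000 × 340,000 = 101,080,000,000, so EBIT = 101,080,000,000 ÷ 120,000 = 842,333.33.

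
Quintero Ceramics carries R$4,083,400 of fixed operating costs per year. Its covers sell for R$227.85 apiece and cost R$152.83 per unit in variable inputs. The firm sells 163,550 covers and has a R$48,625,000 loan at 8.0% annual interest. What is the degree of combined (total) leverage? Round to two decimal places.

Total contribution margin = 163,550 × R$75.02 = R$12,269,521.00.
Subtracting fixed costs: EBIT = R$12,269,521.00 − R$4,083,400 = R$8,186,121.00. Interest = R$3,890,000.00.
DOL = R$12,269,521.00 ÷ R$8,186,121.00 = 1.4988; DFL = R$8,186,121.00 ÷ R$4,296,121.00 = 1.9055.
DCL = DOL × DFL = 1.4988 × 1.9055 = 2.8560.

2.86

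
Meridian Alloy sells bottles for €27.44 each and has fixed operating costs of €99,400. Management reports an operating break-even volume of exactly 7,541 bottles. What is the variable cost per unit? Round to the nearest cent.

€14.26

At break-even, FC = Q × (P − VC), so P − VC = €99,400 ÷ 7,541 = €13.1813.
Variable cost per unit = €27.44 − €13.1813 = €14.26.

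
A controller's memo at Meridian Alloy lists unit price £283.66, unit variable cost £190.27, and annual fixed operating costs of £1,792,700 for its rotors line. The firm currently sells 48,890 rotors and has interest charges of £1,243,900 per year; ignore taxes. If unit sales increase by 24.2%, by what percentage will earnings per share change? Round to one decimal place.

Total contribution margin = 48,890 × £93.39 = £4,565,837.10.
Subtracting fixed costs: EBIT = £4,565,837.10 − £1,792,700 = £2,773,137.10.
Interest = £1,243,900.00, so EBIT − I = £1,529,237.10.
DCL = total CM / (EBIT − I) = £4,565,837.10 / £1,529,237.10 = 2.9857.
EPS therefore changes by 2.9857 × (+24.2%) = +72.3%.

+72.3%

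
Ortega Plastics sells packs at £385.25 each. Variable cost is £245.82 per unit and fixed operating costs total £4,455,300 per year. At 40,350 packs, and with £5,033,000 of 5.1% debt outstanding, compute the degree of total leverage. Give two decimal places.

6.16

Contribution at this volume is 40,350 × £139.43 = £5,626,000.50.
Subtracting fixed costs: EBIT = £5,626,000.50 − £4,455,300 = £1,170,700.50. Interest = £256,683.00, so EBIT − I = £914,017.50.
DCL = contribution ÷ (EBIT − I) = £5,626,000.50 ÷ £914,017.50 = 6.1552.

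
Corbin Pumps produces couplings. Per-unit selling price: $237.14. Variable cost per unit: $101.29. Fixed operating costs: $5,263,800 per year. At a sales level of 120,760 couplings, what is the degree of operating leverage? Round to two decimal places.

1.47

Contribution at this volume is 120,760 × $135.85 = $16,405,246.00.
Operating income = contribution − fixed costs = $16,405,246.00 − $5,263,800 = $11,141,446.00.
Degree of operating leverage = $16,405,246.00 / $11,141,446.00 = 1.4725.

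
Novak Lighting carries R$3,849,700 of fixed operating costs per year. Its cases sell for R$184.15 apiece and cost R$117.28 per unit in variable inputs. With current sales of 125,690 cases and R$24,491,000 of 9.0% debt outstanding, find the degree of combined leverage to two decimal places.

At 125,690 units, contribution = 125,690 × R$66.87 = R$8,404,890.30.
Subtracting fixed costs: EBIT = R$8,404,890.30 − R$3,849,700 = R$4,555,190.30. Interest = R$2,204,190.00, so EBIT − I = R$2,351,000.30.
Degree of total leverage = total CM / (EBIT − interest) = R$8,404,890.30 / R$2,351,000.30 = 3.5750.

3.58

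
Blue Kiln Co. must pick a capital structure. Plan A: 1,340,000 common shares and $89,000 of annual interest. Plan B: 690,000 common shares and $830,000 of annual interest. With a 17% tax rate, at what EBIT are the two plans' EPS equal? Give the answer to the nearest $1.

$1,616,600

At indifference, (EBIT − 89,000)(1 − t)/1,340,000 = (EBIT − 830,000)(1 − t)/690,000.
Cancelling (1 − t) and cross-multiplying: 690,000·(EBIT − 89,000) = 1,340,000·(EBIT − 830,000).
EBIT × (1,340,000 − 690,000) = 830,000 × 1,340,000 − 89,000 × 690,000 = 1,050,790,000,000, so EBIT = 1,050,790,000,000 ÷ 650,000 = 1,616,600.00.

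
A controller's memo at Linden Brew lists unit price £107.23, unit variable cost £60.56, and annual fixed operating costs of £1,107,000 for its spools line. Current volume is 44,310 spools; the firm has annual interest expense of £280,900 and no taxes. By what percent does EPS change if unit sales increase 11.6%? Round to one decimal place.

+35.3%

Total contribution margin = 44,310 × £46.67 = £2,067,947.70.
EBIT = £2,067,947.70 − £1,107,000 = £960,947.70.
After interest of £280,900.00, pre-tax earnings = £680,047.70.
Degree of combined leverage = contribution ÷ (EBIT − I) = £2,067,947.70 ÷ £680,047.70 = 3.0409.
%ΔEPS = DCL × %ΔSales = 3.0409 × +11.6% = +35.3%.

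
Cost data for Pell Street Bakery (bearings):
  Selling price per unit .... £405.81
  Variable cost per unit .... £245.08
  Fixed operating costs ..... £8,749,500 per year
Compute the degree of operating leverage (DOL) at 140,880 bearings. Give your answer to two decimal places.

1.63

At 140,880 units, contribution = 140,880 × £160.73 = £22,643,642.40.
Operating income = contribution − fixed costs = £22,643,642.40 − £8,749,500 = £13,894,142.40.
Degree of operating leverage = £22,643,642.40 / £13,894,142.40 = 1.6297.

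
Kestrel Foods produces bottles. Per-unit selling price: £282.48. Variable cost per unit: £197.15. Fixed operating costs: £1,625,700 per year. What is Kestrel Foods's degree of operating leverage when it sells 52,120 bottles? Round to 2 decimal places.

At 52,120 units, contribution = 52,120 × £85.33 = £4,447,399.60.
EBIT = £4,447,399.60 − £1,625,700 = £2,821,699.60.
DOL = contribution ÷ EBIT = £4,447,399.60 ÷ £2,821,699.60 = 1.5761.

1.58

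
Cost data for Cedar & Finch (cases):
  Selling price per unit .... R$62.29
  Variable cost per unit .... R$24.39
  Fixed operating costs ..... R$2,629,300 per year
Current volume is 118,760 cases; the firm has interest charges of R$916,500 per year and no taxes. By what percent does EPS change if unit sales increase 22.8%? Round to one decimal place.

+107.4%

At 118,760 units, contribution = 118,760 × R$37.90 = R$4,501,004.00.
EBIT = R$4,501,004.00 − R$2,629,300 = R$1,871,704.00.
Interest = R$916,500.00, so EBIT − I = R$955,204.00.
Degree of combined leverage = contribution ÷ (EBIT − I) = R$4,501,004.00 ÷ R$955,204.00 = 4.7121.
%ΔEPS = DCL × %ΔSales = 4.7121 × +22.8% = +107.4%.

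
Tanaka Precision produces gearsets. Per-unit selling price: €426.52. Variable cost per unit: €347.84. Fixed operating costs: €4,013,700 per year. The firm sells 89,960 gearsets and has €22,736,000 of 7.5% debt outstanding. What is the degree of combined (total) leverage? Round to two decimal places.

5.21

Total contribution margin = 89,960 × €78.68 = €7,078,052.80.
Operating income = contribution − fixed costs = €7,078,052.80 − €4,013,700 = €3,064,352.80. Interest = €1,705,200.00.
DOL = €7,078,052.80 ÷ €3,064,352.80 = 2.3098; DFL = €3,064,352.80 ÷ €1,359,152.80 = 2.2546.
Combined leverage = 2.3098 × 2.2546 = 5.2077.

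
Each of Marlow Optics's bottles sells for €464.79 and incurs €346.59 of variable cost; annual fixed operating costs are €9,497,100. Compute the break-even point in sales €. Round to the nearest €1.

€37,344,815

Contribution margin per unit = €464.79 − €346.59 = €118.20, a CM ratio of €118.20 ÷ €464.79 = 0.2543.
Break-even sales = FC ÷ CM ratio = €9,497,100 × €464.79 / €118.20 = €37,344,815.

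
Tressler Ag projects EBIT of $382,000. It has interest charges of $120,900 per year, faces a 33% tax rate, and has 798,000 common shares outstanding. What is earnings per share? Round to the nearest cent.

Pre-tax income = $382,000 − $120,900.00 = $261,100.00.
Net income = $261,100.00 × (1 − 0.33) = $174,937.00.
EPS = $174,937.00 ÷ 798,000 = $0.22.

$0.22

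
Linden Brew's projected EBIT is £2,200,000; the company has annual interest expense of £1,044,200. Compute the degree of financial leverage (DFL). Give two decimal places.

Interest = £1,044,200.00.
Degree of financial leverage = EBIT / (EBIT − interest) = £2,200,000 / £1,155,800.00 = 1.9034.

1.90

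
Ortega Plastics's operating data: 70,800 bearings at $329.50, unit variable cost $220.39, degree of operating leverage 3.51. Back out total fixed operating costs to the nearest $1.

Total contribution margin = 70,800 × $109.11 = $7,724,988.00.
DOL = contribution / EBIT, so EBIT = $7,724,988.00 / 3.51 = $2,200,851.28.
Fixed costs = CM − EBIT = $7,724,988.00 − $2,200,851.28 = $5,524,137.

$5,524,137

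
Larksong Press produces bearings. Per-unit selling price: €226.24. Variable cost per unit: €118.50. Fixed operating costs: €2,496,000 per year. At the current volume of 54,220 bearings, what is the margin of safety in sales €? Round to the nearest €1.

Unit CM = price − variable cost = €226.24 − €118.50 = €107.74. Break-even units = €2,496,000 ÷ €107.74 = 23,166.88; break-even revenue = 23,166.88 × €226.24 = €5,241,275.66.
Actual sales revenue = 54,220 × €226.24 = €12,266,732.80.
Margin of safety = €12,266,732.80 − €5,241,275.66 = €7,025,457.

€7,025,457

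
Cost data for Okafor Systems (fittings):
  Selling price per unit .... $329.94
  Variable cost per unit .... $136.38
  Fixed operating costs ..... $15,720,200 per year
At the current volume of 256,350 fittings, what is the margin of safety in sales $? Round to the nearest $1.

Contribution margin per unit = $329.94 − $136.38 = $193.56. Break-even units = $15,720,200 ÷ $193.56 = 81,216.16; break-even revenue = 81,216.16 × $329.94 = $26,796,459.95.
Actual sales revenue = 256,350 × $329.94 = $84,580,119.00.
Margin of safety = $84,580,119.00 − $26,796,459.95 = $57,783,659.

$57,783,659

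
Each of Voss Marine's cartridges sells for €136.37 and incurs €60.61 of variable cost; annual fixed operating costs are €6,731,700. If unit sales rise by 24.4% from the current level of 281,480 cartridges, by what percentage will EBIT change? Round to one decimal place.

At 281,480 units, contribution = 281,480 × €75.76 = €21,324,924.80.
EBIT = €21,324,924.80 − €6,731,700 = €14,593,224.80.
Degree of operating leverage = €21,324,924.80 / €14,593,224.80 = 1.4613.
Operating income changes by 1.4613 × +24.4% = +35.7%.

+35.7%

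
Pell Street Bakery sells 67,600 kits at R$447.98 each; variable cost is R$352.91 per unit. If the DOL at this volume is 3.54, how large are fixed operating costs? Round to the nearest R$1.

R$4,611,271

Total contribution margin = 67,600 × R$95.07 = R$6,426,732.00.
Since DOL = CM ÷ EBIT, EBIT = R$6,426,732.00 ÷ 3.54 = R$1,815,461.02.
And FC = contribution − EBIT = R$6,426,732.00 − R$1,815,461.02 = R$4,611,271.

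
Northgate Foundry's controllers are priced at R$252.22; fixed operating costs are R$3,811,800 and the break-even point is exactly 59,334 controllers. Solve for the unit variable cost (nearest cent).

Contribution per unit must be FC / Q = R$3,811,800 / 59,334 = R$64.2431.
Hence VC = price − CM = R$252.22 − R$64.2431 = R$187.98.

R$187.98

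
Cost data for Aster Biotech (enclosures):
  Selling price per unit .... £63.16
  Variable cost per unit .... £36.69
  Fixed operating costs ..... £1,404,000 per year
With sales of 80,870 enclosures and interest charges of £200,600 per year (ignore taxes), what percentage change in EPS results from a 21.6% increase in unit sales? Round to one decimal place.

+86.3%

Contribution at this volume is 80,870 × £26.47 = £2,140,628.90.
EBIT = £2,140,628.90 − £1,404,000 = £736,628.90.
Interest = £200,600.00, so EBIT − I = £536,028.90.
Degree of combined leverage = contribution ÷ (EBIT − I) = £2,140,628.90 ÷ £536,028.90 = 3.9935.
EPS therefore changes by 3.9935 × (+21.6%) = +86.3%.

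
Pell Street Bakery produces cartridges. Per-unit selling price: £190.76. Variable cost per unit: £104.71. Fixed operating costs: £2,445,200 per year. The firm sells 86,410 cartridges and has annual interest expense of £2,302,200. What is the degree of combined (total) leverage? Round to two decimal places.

Total contribution margin = 86,410 × £86.05 = £7,435,580.50.
EBIT = £7,435,580.50 − £2,445,200 = £4,990,380.50. Interest = £2,302,200.00, so EBIT − I = £2,688,180.50.
DCL = contribution ÷ (EBIT − I) = £7,435,580.50 ÷ £2,688,180.50 = 2.7660.

2.77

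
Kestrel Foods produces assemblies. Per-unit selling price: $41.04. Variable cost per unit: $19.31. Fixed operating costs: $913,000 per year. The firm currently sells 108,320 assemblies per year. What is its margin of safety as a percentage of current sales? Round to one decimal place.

61.2%

Contribution margin per unit = $41.04 − $19.31 = $21.73. Break-even units = $913,000 ÷ $21.73 = 42,015.65; break-even revenue = 42,015.65 × $41.04 = $1,724,322.14.
Current sales = 108,320 × $41.04 = $4,445,452.80.
Margin of safety = ($4,445,452.80 − $1,724,322.14) ÷ $4,445,452.80 = 61.2%.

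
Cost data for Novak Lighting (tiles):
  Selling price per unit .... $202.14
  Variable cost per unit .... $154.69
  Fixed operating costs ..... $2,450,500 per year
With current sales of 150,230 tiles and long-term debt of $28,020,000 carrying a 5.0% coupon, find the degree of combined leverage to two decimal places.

2.18

Total contribution margin = 150,230 × $47.45 = $7,128,413.50.
Operating income = contribution − fixed costs = $7,128,413.50 − $2,450,500 = $4,677,913.50. Interest = $1,401,000.00, so EBIT − I = $3,276,913.50.
Degree of total leverage = total CM / (EBIT − interest) = $7,128,413.50 / $3,276,913.50 = 2.1753.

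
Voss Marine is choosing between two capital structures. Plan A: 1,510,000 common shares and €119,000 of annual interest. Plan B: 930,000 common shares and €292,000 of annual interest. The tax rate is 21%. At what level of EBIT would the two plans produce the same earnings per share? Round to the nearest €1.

Set EPS_A = EPS_B: (EBIT − €119,000)(1 − 0.21) ÷ 1,510,000 = (EBIT − €292,000)(1 − 0.21) ÷ 930,000.
The (1 − t) factor cancels: (EBIT − 119,000) × 930,000 = (EBIT − 292,000) × 1,510,000.
Solving, EBIT = (292,000·1,510,000 − 119,000·930,000) / (1,510,000 − 930,000) = 330,250,000,000 / 580,000 = 569,396.55.

€569,397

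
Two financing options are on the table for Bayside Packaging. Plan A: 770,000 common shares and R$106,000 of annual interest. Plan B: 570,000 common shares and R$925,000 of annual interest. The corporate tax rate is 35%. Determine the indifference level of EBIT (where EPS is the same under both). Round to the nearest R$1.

R$3,259,150

Set EPS_A = EPS_B: (EBIT − R$106,000)(1 − 0.35) ÷ 770,000 = (EBIT − R$925,000)(1 − 0.35) ÷ 570,000.
Cancelling (1 − t) and cross-multiplying: 570,000·(EBIT − 106,000) = 770,000·(EBIT − 925,000).
EBIT × (770,000 − 570,000) = 925,000 × 770,000 − 106,000 × 570,000 = 651,830,000,000, so EBIT = 651,830,000,000 ÷ 200,000 = 3,259,150.00.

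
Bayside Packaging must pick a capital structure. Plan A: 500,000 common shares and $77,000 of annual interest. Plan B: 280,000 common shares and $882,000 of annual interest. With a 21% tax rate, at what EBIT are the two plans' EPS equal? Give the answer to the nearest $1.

Set EPS_A = EPS_B: (EBIT − $77,000)(1 − 0.21) ÷ 500,000 = (EBIT − $882,000)(1 − 0.21) ÷ 280,000.
Cancelling (1 − t) and cross-multiplying: 280,000·(EBIT − 77,000) = 500,000·(EBIT − 882,000).
Solving, EBIT = (882,000·500,000 − 77,000·280,000) / (500,000 − 280,000) = 419,440,000,000 / 220,000 = 1,906,545.45.

$1,906,545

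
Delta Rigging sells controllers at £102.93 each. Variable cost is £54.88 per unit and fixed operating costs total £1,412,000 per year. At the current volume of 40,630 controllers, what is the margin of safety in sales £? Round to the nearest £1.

£1,157,339

Each unit contributes £102.93 − £54.88 = £48.05. Break-even units = £1,412,000 ÷ £48.05 = 29,386.06; break-even revenue = 29,386.06 × £102.93 = £3,024,706.76.
Current sales = 40,630 × £102.93 = £4,182,045.90.
Margin of safety = £4,182,045.90 − £3,024,706.76 = £1,157,339.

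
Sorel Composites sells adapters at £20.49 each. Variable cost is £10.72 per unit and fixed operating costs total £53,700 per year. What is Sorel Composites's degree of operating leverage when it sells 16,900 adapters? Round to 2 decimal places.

Total contribution margin = 16,900 × £9.77 = £165,113.00.
Operating income = contribution − fixed costs = £165,113.00 − £53,700 = £111,413.00.
Degree of operating leverage = £165,113.00 / £111,413.00 = 1.4820.

1.48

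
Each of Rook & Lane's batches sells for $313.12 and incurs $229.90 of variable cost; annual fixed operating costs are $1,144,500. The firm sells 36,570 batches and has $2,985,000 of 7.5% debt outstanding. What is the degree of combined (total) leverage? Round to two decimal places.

1.82

Total contribution margin = 36,570 × $83.22 = $3,043,355.40.
EBIT = $3,043,355.40 − $1,144,500 = $1,898,855.40. Interest = $223,875.00, so EBIT − I = $1,674,980.40.
Degree of total leverage = total CM / (EBIT − interest) = $3,043,355.40 / $1,674,980.40 = 1.8169.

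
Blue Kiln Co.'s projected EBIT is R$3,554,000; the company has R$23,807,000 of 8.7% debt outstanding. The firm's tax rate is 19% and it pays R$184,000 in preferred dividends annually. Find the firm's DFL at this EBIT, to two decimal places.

Annual interest charges come to R$2,071,209.00.
Pre-tax preferred-dividend burden = R$184,000 ÷ (1 − 0.19) = R$227,160.49.
DFL = EBIT ÷ [EBIT − I − D_p/(1−t)] = R$3,554,000 ÷ [R$3,554,000 − R$2,071,209.00 − R$227,160.49] = R$3,554,000 ÷ R$1,255,630.51 = 2.8305.

2.83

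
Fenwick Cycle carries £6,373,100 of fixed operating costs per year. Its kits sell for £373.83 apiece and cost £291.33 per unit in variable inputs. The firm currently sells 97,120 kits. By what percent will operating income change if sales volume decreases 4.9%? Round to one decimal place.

-23.9%

Total contribution margin = 97,120 × £82.50 = £8,012,400.00.
EBIT = £8,012,400.00 − £6,373,100 = £1,639,300.00.
DOL = contribution ÷ EBIT = £8,012,400.00 ÷ £1,639,300.00 = 4.8877.
So EBIT moves 4.8877 × (-4.9%) = -23.9%.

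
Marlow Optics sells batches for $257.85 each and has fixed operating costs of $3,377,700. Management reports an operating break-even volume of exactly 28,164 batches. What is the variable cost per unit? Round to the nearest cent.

At break-even, FC = Q × (P − VC), so P − VC = $3,377,700 ÷ 28,164 = $119.9297.
Variable cost per unit = $257.85 − $119.9297 = $137.92.

$137.92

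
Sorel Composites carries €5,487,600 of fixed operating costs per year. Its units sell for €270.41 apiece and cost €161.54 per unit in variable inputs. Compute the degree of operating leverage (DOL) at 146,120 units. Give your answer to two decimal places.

1.53

Contribution at this volume is 146,120 × €108.87 = €15,908,084.40.
EBIT = €15,908,084.40 − €5,487,600 = €10,420,484.40.
So DOL = total CM / EBIT = €15,908,084.40 / €10,420,484.40 = 1.5266.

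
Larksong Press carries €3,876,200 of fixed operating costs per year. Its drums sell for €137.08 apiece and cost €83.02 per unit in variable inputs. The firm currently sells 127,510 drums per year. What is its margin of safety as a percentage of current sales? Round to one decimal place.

Unit CM = price − variable cost = €137.08 − €83.02 = €54.06. Break-even units = €3,876,200 ÷ €54.06 = 71,701.81; break-even revenue = 71,701.81 × €137.08 = €9,828,884.50.
Current sales = 127,510 × €137.08 = €17,479,070.80.
Margin of safety = (€17,479,070.80 − €9,828,884.50) ÷ €17,479,070.80 = 43.8%.

43.8%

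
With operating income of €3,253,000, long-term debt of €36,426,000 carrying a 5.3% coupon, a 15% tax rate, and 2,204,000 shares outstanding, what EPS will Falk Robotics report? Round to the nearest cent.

€0.51

Interest = €1,930,578.00, so EBT = €3,253,000 − €1,930,578.00 = €1,322,422.00.
Net income = €1,322,422.00 × (1 − 0.15) = €1,124,058.70.
EPS = €1,124,058.70 ÷ 2,204,000 = €0.51.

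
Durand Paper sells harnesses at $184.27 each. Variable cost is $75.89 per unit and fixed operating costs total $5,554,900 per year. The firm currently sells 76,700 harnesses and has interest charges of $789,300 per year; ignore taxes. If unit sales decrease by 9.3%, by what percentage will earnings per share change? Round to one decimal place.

-39.3%

Total contribution margin = 76,700 × $108.38 = $8,312,746.00.
Operating income = contribution − fixed costs = $8,312,746.00 − $5,554,900 = $2,757,846.00.
After interest of $789,300.00, pre-tax earnings = $1,968,546.00.
DCL = total CM / (EBIT − I) = $8,312,746.00 / $1,968,546.00 = 4.2228.
EPS therefore changes by 4.2228 × (-9.3%) = -39.3%.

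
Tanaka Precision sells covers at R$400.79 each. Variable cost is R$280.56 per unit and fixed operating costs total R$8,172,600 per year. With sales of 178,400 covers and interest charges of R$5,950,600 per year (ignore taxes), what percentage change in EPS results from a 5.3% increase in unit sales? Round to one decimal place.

Contribution at this volume is 178,400 × R$120.23 = R$21,449,032.00.
EBIT = R$21,449,032.00 − R$8,172,600 = R$13,276,432.00.
After interest of R$5,950,600.00, pre-tax earnings = R$7,325,832.00.
DCL = total CM / (EBIT − I) = R$21,449,032.00 / R$7,325,832.00 = 2.9279.
%ΔEPS = DCL × %ΔSales = 2.9279 × +5.3% = +15.5%.

+15.5%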